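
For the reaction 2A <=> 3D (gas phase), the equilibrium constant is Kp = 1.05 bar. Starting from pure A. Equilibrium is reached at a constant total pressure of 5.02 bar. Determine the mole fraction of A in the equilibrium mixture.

Basis: 1 mol A initially; let X = conversion of A. Extent ξ = 0.5X.
Species balance: n_A = 1 − X; n_D = 1.5X.
Summing: n_T = 1 + 0.5X.
y_i = n_i/n_T, p_i = y_i·P. Kp = p_D^3 / (p_A^2).
Equating to 1.05 bar and solving on 0 < X < 1: X = 0.321.
Then n_A = 0.679, n_T = 1.16, so y_A = 0.585.

y_A = 0.585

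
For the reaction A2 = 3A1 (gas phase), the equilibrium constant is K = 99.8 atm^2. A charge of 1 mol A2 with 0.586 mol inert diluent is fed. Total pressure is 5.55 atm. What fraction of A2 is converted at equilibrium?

X = 0.689

Let X = conversion of A2 (basis 1 mol A2); extent of reaction ξ = X.
Species balance: n_A2 = 1 − X; n_A1 = 3X; n_I = 0.586 (inert).
Summing: n_T = 1.59 + 2X.
y_i = n_i/n_T, p_i = y_i·P. K = p_A1^3 / (p_A2).
Substituting and setting equal to 99.8 atm^2 gives a polynomial in X; the root in (0,1) is X = 0.689.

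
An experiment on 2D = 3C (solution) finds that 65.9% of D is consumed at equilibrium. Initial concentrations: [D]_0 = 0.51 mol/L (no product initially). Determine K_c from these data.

Let X = conversion of D.
Concentrations: [D] = 0.51 − 0.51X; [C] = 0.765X.
At X = 0.659: [D] = 0.174, [C] = 0.504.
K_c = [C]^3 / ([D]^2) = 4.24 mol/L.

K_c = 4.24 mol/L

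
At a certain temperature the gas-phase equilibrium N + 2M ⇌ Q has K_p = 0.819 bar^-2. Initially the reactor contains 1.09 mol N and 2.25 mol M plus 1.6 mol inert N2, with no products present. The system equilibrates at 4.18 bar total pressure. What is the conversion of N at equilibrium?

Take 1.09 mol N as basis and let X be its fractional conversion, so ξ = 1.09X.
Species balance: n_N = 1.09 − 1.09X; n_M = 2.25 − 2.18X; n_Q = 1.09X; n_I = 1.6 (inert).
Total moles n_T = 4.94 − 2.18X.
With p_i = (n_i/n_T)P, K_p = p_Q / (p_N p_M^2).
Setting this equal to 0.819 bar^-2 and taking the physical root (0 < X < 1) gives X = 0.539.

X = 0.539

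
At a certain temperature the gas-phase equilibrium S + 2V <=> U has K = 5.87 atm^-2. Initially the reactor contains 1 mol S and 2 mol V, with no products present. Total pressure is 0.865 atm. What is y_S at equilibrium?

y_S = 0.246

Basis: 1 mol S initially; let X = conversion of S. Extent ξ = X.
At extent ξ: n_S = 1 − X; n_V = 2 − 2X; n_U = X.
n_T = Σnᵢ = 3 − 2X.
y_i = n_i/n_T, p_i = y_i·P. K = p_U / (p_S p_V^2).
Equating to 5.87 atm^-2 and solving on 0 < X < 1: X = 0.515.
Then n_S = 0.485, n_T = 1.97, so y_S = 0.246.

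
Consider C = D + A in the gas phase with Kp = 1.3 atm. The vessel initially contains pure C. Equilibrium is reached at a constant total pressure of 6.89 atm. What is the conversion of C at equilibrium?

X = 0.398

Let X = conversion of C (basis 1 mol C); extent of reaction ξ = X.
Moles: n_C = 1 − X; n_D = X; n_A = X.
Summing: n_T = 1 + X.
y_i = n_i/n_T, p_i = y_i·P. Kp = p_D p_A / (p_C).
Substituting and setting equal to 1.3 atm gives a polynomial in X; the root in (0,1) is X = 0.398.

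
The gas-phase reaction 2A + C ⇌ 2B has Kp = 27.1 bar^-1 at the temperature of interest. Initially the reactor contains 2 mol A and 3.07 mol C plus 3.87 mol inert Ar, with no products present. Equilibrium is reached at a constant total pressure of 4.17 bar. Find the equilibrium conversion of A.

Let X = conversion of A (basis 2 mol A); extent of reaction ξ = X.
Mole table: n_A = 2 − 2X; n_C = 3.07 − X; n_B = 2X; n_I = 3.87 (inert).
Summing: n_T = 8.94 − X.
y_i = n_i/n_T, p_i = y_i·P. Kp = p_B^2 / (p_A^2 p_C).
Setting this equal to 27.1 bar^-1 and taking the physical root (0 < X < 1) gives X = 0.848.

X = 0.848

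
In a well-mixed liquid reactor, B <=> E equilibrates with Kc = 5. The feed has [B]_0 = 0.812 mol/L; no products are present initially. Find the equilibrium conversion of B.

X = 0.833

Let X = conversion of B; extent ξ = 0.812·X mol/L.
Concentrations: [B] = 0.812 − 0.812X; [E] = 0.812X.
Kc = [E] / ([B]).
Equating to 5: the physical root is X = 0.833.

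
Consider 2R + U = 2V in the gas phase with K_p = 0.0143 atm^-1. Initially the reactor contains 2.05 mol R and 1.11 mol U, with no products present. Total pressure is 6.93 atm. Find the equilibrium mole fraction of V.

y_V = 0.103

Let X = conversion of R (basis 2.05 mol R); extent of reaction ξ = 1.02X.
At extent ξ: n_R = 2.05 − 2.05X; n_U = 1.11 − 1.02X; n_V = 2.05X.
Summing: n_T = 3.16 − 1.02X.
y_i = n_i/n_T, p_i = y_i·P. K_p = p_V^2 / (p_R^2 p_U).
Setting this equal to 0.0143 atm^-1 and taking the physical root (0 < X < 1) gives X = 0.151.
Then n_V = 0.309, n_T = 3.01, so y_V = 0.103.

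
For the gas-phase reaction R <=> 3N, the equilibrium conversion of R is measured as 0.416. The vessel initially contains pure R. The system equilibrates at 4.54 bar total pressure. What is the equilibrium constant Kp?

Kp = 20.4 bar^2

Let X = conversion of R (basis 1 mol R); extent of reaction ξ = X.
At extent ξ: n_R = 1 − X; n_N = 3X.
Total moles n_T = 1 + 2X.
At X = 0.416: n_R = 0.584, n_N = 1.25, n_T = 1.83.
p_i = (n_i/n_T)·P. Kp = p_N^3 / (p_R) = 20.4 bar^2.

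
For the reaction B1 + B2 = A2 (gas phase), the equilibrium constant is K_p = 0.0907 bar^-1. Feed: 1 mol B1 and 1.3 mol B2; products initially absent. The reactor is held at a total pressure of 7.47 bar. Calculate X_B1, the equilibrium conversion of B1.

X = 0.257

Basis: 1 mol B1 initially; let X = conversion of B1. Extent ξ = X.
Mole table: n_B1 = 1 − X; n_B2 = 1.3 − X; n_A2 = X.
Summing: n_T = 2.3 − X.
Mole fractions y_i = n_i/n_T; K_p = p_A2 / (p_B1 p_B2) with p_i = y_i·P.
Setting this equal to 0.0907 bar^-1 and taking the physical root (0 < X < 1) gives X = 0.257.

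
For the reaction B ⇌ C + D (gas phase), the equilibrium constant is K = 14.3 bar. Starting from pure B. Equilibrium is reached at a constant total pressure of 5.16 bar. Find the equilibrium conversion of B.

Take 1 mol B as basis and let X be its fractional conversion, so ξ = X.
Moles: n_B = 1 − X; n_C = X; n_D = X.
Total moles n_T = 1 + X.
Mole fractions y_i = n_i/n_T; K = p_C p_D / (p_B) with p_i = y_i·P.
Equating to 14.3 bar and solving on 0 < X < 1: X = 0.857.

X = 0.857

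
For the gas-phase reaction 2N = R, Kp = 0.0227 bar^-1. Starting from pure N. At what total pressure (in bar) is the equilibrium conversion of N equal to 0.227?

P = 7.42 bar

Basis: 1 mol N initially; let X = conversion of N. Extent ξ = 0.5X.
At extent ξ: n_N = 1 − X; n_R = 0.5X.
n_T = Σnᵢ = 1 − 0.5X.
Kp = p_R / (p_N^2) with p_i = (n_i/n_T)·P.
At X = 0.227: the mole-fraction product g(X) = Π y_i^ν_i = 0.1684. Since Kp = g(X)·P^{-1}, P = (g/Kp)^(1/1) = (0.1684/0.0227)^(1/1) = 7.42 bar.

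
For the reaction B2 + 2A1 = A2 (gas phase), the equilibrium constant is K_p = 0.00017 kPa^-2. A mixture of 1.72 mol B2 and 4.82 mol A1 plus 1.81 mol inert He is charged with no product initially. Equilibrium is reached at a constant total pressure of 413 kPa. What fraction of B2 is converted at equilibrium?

X = 0.799

Let X = conversion of B2 (basis 1.72 mol B2); extent of reaction ξ = 1.72X.
Species balance: n_B2 = 1.72 − 1.72X; n_A1 = 4.82 − 3.44X; n_A2 = 1.72X; n_I = 1.81 (inert).
Total moles n_T = 8.35 − 3.44X.
y_i = n_i/n_T, p_i = y_i·P. K_p = p_A2 / (p_B2 p_A1^2).
Setting this equal to 0.00017 kPa^-2 and taking the physical root (0 < X < 1) gives X = 0.799.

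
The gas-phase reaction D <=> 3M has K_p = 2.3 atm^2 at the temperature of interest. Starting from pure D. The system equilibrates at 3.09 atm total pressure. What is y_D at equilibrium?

Take 1 mol D as basis and let X be its fractional conversion, so ξ = X.
Species balance: n_D = 1 − X; n_M = 3X.
Total moles n_T = 1 + 2X.
Mole fractions y_i = n_i/n_T; K_p = p_M^3 / (p_D) with p_i = y_i·P.
Substituting and setting equal to 2.3 atm^2 gives a polynomial in X; the root in (0,1) is X = 0.247.
Then n_D = 0.753, n_T = 1.49, so y_D = 0.505.

y_D = 0.505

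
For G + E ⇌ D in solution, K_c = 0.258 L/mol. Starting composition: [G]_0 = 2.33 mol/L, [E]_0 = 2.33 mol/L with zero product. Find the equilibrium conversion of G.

X = 0.297

Let X = conversion of G; extent ξ = 2.33·X mol/L.
Concentrations: [G] = 2.33 − 2.33X; [E] = 2.33 − 2.33X; [D] = 2.33X.
K_c = [D] / ([G] [E]).
This equals 0.258 at X = 0.297 (the root in 0 < X < 1).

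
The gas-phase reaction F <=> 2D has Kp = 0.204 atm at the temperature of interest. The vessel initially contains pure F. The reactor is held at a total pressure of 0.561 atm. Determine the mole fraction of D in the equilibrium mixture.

y_D = 0.448

Take 1 mol F as basis and let X be its fractional conversion, so ξ = X.
Mole table: n_F = 1 − X; n_D = 2X.
Total moles n_T = 1 + X.
With p_i = (n_i/n_T)P, Kp = p_D^2 / (p_F).
Setting this equal to 0.204 atm and taking the physical root (0 < X < 1) gives X = 0.289.
Then n_D = 0.577, n_T = 1.29, so y_D = 0.448.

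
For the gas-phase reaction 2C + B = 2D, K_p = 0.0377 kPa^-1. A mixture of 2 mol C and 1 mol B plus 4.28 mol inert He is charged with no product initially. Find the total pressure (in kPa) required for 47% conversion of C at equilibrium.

Take 2 mol C as basis and let X be its fractional conversion, so ξ = X.
Moles: n_C = 2 − 2X; n_B = 1 − X; n_D = 2X; n_I = 4.28 (inert).
Total moles n_T = 7.28 − X.
K_p = p_D^2 / (p_C^2 p_B) with p_i = (n_i/n_T)·P.
At X = 0.47: the mole-fraction product g(X) = Π y_i^ν_i = 10.1. Since K_p = g(X)·P^{-1}, P = (g/K_p)^(1/1) = (10.1/0.0377)^(1/1) = 268 kPa.

P = 268 kPa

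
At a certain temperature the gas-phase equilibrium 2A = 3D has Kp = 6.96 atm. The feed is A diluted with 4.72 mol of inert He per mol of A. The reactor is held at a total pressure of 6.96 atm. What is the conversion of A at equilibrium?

X = 0.628

Basis: 1 mol A initially; let X = conversion of A. Extent ξ = 0.5X.
At extent ξ: n_A = 1 − X; n_D = 1.5X; n_I = 4.72 (inert).
n_T = Σnᵢ = 5.72 + 0.5X.
y_i = n_i/n_T, p_i = y_i·P. Kp = p_D^3 / (p_A^2).
Substituting and setting equal to 6.96 atm gives a polynomial in X; the root in (0,1) is X = 0.628.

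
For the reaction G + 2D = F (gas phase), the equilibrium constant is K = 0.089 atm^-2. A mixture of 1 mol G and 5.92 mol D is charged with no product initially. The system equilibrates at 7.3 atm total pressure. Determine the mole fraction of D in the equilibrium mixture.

y_D = 0.815

Let X = conversion of G (basis 1 mol G); extent of reaction ξ = X.
Moles: n_G = 1 − X; n_D = 5.92 − 2X; n_F = X.
Summing: n_T = 6.92 − 2X.
y_i = n_i/n_T, p_i = y_i·P. K = p_F / (p_G p_D^2).
This yields a degree-3 equation in X; solving on (0,1), X = 0.759.
Then n_D = 4.4, n_T = 5.4, so y_D = 0.815.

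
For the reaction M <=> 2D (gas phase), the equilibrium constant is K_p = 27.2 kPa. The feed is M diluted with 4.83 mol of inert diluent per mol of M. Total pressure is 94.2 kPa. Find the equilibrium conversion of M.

X = 0.485

Basis: 1 mol M initially; let X = conversion of M. Extent ξ = X.
Species balance: n_M = 1 − X; n_D = 2X; n_I = 4.83 (inert).
Total moles n_T = 5.83 + X.
Mole fractions y_i = n_i/n_T; K_p = p_D^2 / (p_M) with p_i = y_i·P.
Setting this equal to 27.2 kPa and taking the physical root (0 < X < 1) gives X = 0.485.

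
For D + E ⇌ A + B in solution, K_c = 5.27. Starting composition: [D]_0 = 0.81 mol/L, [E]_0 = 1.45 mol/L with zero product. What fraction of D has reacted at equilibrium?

X = 0.853

Let X = conversion of D; extent ξ = 0.81·X mol/L.
Concentrations: [D] = 0.81 − 0.81X; [E] = 1.45 − 0.81X; [A] = 0.81X; [B] = 0.81X.
K_c = [A] [B] / ([D] [E]).
This equals 5.27 at X = 0.853 (the root in 0 < X < 1).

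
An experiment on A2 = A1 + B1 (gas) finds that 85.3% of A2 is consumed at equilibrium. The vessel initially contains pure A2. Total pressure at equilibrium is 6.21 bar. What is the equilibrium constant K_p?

K_p = 16.6 bar

Take 1 mol A2 as basis and let X be its fractional conversion, so ξ = X.
Moles: n_A2 = 1 − X; n_A1 = X; n_B1 = X.
Summing: n_T = 1 + X.
At X = 0.853: n_A2 = 0.147, n_A1 = 0.853, n_B1 = 0.853, n_T = 1.85.
p_i = (n_i/n_T)·P. K_p = p_A1 p_B1 / (p_A2) = 16.6 bar.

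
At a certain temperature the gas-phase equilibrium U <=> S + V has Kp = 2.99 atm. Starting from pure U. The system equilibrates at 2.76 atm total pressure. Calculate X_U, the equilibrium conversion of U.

X = 0.721

Basis: 1 mol U initially; let X = conversion of U. Extent ξ = X.
Species balance: n_U = 1 − X; n_S = X; n_V = X.
n_T = Σnᵢ = 1 + X.
y_i = n_i/n_T, p_i = y_i·P. Kp = p_S p_V / (p_U).
Substituting and setting equal to 2.99 atm gives a polynomial in X; the root in (0,1) is X = 0.721.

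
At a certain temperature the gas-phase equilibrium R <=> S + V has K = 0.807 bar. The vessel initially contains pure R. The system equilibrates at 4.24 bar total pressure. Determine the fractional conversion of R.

Take 1 mol R as basis and let X be its fractional conversion, so ξ = X.
At extent ξ: n_R = 1 − X; n_S = X; n_V = X.
Summing: n_T = 1 + X.
y_i = n_i/n_T, p_i = y_i·P. K = p_S p_V / (p_R).
Equating to 0.807 bar and solving on 0 < X < 1: X = 0.400.

X = 0.400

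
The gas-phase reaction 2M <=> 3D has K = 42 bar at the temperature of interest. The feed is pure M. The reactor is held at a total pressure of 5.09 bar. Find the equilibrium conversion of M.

X = 0.686

Take 1 mol M as basis and let X be its fractional conversion, so ξ = 0.5X.
Species balance: n_M = 1 − X; n_D = 1.5X.
Summing: n_T = 1 + 0.5X.
With p_i = (n_i/n_T)P, K = p_D^3 / (p_M^2).
Setting this equal to 42 bar and taking the physical root (0 < X < 1) gives X = 0.686.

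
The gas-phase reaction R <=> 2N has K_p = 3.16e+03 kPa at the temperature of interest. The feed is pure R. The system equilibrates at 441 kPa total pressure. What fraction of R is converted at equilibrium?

X = 0.801

Take 1 mol R as basis and let X be its fractional conversion, so ξ = X.
Mole table: n_R = 1 − X; n_N = 2X.
Summing: n_T = 1 + X.
Mole fractions y_i = n_i/n_T; K_p = p_N^2 / (p_R) with p_i = y_i·P.
Equating to 3.16e+03 kPa and solving on 0 < X < 1: X = 0.801.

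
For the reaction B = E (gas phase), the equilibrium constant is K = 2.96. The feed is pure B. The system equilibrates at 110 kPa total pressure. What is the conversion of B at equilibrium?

Basis: 1 mol B initially; let X = conversion of B. Extent ξ = X.
Species balance: n_B = 1 − X; n_E = X.
Total moles n_T = 1 (Δν = 0, constant).
With p_i = (n_i/n_T)P, K = p_E / (p_B).
Substituting and setting equal to 2.96 gives a polynomial in X; the root in (0,1) is X = 0.747.

X = 0.747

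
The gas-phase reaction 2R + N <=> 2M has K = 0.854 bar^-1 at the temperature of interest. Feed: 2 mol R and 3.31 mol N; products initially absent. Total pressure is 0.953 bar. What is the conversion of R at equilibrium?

Basis: 2 mol R initially; let X = conversion of R. Extent ξ = X.
Moles: n_R = 2 − 2X; n_N = 3.31 − X; n_M = 2X.
Total moles n_T = 5.31 − X.
With p_i = (n_i/n_T)P, K = p_M^2 / (p_R^2 p_N).
Equating to 0.854 bar^-1 and solving on 0 < X < 1: X = 0.410.

X = 0.410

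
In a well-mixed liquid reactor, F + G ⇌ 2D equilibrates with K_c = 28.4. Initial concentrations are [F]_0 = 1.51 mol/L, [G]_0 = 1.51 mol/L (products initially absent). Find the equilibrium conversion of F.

Let X = conversion of F; extent ξ = 1.51·X mol/L.
Concentrations: [F] = 1.51 − 1.51X; [G] = 1.51 − 1.51X; [D] = 3.02X.
K_c = [D]^2 / ([F] [G]).
Solving K_c = 28.4 for X ∈ (0,1): X = 0.727.

X = 0.727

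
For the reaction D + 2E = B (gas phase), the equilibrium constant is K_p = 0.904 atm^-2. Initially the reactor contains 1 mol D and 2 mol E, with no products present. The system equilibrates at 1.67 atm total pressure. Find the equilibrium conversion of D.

X = 0.421

Let X = conversion of D (basis 1 mol D); extent of reaction ξ = X.
At extent ξ: n_D = 1 − X; n_E = 2 − 2X; n_B = X.
Total moles n_T = 3 − 2X.
y_i = n_i/n_T, p_i = y_i·P. K_p = p_B / (p_D p_E^2).
Setting this equal to 0.904 atm^-2 and taking the physical root (0 < X < 1) gives X = 0.421.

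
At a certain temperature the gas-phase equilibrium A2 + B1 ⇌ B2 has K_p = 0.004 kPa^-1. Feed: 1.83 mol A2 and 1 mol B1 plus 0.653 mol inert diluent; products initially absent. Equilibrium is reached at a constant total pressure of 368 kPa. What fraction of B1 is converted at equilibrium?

Let X = conversion of B1 (basis 1 mol B1); extent of reaction ξ = X.
Species balance: n_A2 = 1.83 − X; n_B1 = 1 − X; n_B2 = X; n_I = 0.653 (inert).
Total moles n_T = 3.48 − X.
Mole fractions y_i = n_i/n_T; K_p = p_B2 / (p_A2 p_B1) with p_i = y_i·P.
Equating to 0.004 kPa^-1 and solving on 0 < X < 1: X = 0.405.

X = 0.405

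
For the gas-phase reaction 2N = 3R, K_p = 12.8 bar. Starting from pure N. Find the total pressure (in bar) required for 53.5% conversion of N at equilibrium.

Basis: 1 mol N initially; let X = conversion of N. Extent ξ = 0.5X.
At extent ξ: n_N = 1 − X; n_R = 1.5X.
Summing: n_T = 1 + 0.5X.
K_p = p_R^3 / (p_N^2) with p_i = (n_i/n_T)·P.
At X = 0.535: the mole-fraction product g(X) = Π y_i^ν_i = 1.886. Since K_p = g(X)·P^{1}, P = (K_p/g)^(1/1) = (12.8/1.886)^(1/1) = 6.79 bar.

P = 6.79 bar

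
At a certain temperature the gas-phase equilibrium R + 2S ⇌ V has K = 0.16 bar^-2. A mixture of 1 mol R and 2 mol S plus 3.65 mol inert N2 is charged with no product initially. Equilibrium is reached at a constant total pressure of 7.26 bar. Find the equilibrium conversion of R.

Take 1 mol R as basis and let X be its fractional conversion, so ξ = X.
Species balance: n_R = 1 − X; n_S = 2 − 2X; n_V = X; n_I = 3.65 (inert).
n_T = Σnᵢ = 6.65 − 2X.
y_i = n_i/n_T, p_i = y_i·P. K = p_V / (p_R p_S^2).
Setting this equal to 0.16 bar^-2 and taking the physical root (0 < X < 1) gives X = 0.308.

X = 0.308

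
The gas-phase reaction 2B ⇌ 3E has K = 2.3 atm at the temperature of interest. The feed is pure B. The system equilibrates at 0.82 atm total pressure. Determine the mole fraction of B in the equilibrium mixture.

y_B = 0.329

Take 1 mol B as basis and let X be its fractional conversion, so ξ = 0.5X.
At extent ξ: n_B = 1 − X; n_E = 1.5X.
n_T = Σnᵢ = 1 + 0.5X.
y_i = n_i/n_T, p_i = y_i·P. K = p_E^3 / (p_B^2).
Substituting and setting equal to 2.3 atm gives a polynomial in X; the root in (0,1) is X = 0.577.
Then n_B = 0.423, n_T = 1.29, so y_B = 0.329.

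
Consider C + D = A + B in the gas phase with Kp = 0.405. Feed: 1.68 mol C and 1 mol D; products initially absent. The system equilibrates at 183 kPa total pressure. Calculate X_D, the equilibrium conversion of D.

X = 0.493

Let X = conversion of D (basis 1 mol D); extent of reaction ξ = X.
Mole table: n_C = 1.68 − X; n_D = 1 − X; n_A = X; n_B = X.
n_T stays at 2.68 (no change in mole number).
With p_i = (n_i/n_T)P, Kp = p_A p_B / (p_C p_D).
Setting this equal to 0.405 and taking the physical root (0 < X < 1) gives X = 0.493.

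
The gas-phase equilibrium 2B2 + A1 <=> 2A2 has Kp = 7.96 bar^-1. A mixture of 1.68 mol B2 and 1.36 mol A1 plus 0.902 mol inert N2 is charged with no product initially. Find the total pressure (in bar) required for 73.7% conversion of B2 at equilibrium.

Take 1.68 mol B2 as basis and let X be its fractional conversion, so ξ = 0.84X.
Moles: n_B2 = 1.68 − 1.68X; n_A1 = 1.36 − 0.84X; n_A2 = 1.68X; n_I = 0.902 (inert).
Total moles n_T = 3.94 − 0.84X.
Kp = p_A2^2 / (p_B2^2 p_A1) with p_i = (n_i/n_T)·P.
At X = 0.737: the mole-fraction product g(X) = Π y_i^ν_i = 35.22. Since Kp = g(X)·P^{-1}, P = (g/Kp)^(1/1) = (35.22/7.96)^(1/1) = 4.42 bar.

P = 4.42 bar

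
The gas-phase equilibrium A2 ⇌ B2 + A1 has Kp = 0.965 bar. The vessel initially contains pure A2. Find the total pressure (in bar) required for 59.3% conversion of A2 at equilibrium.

P = 1.78 bar

Basis: 1 mol A2 initially; let X = conversion of A2. Extent ξ = X.
Species balance: n_A2 = 1 − X; n_B2 = X; n_A1 = X.
Summing: n_T = 1 + X.
Kp = p_B2 p_A1 / (p_A2) with p_i = (n_i/n_T)·P.
At X = 0.593: the mole-fraction product g(X) = Π y_i^ν_i = 0.5424. Since Kp = g(X)·P^{1}, P = (Kp/g)^(1/1) = (0.965/0.5424)^(1/1) = 1.78 bar.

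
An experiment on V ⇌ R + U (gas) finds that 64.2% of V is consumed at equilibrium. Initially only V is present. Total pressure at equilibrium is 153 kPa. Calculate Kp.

Take 1 mol V as basis and let X be its fractional conversion, so ξ = X.
Mole table: n_V = 1 − X; n_R = X; n_U = X.
n_T = Σnᵢ = 1 + X.
At X = 0.642: n_V = 0.358, n_R = 0.642, n_U = 0.642, n_T = 1.64.
p_i = (n_i/n_T)·P. Kp = p_R p_U / (p_V) = 107 kPa.

Kp = 107 kPa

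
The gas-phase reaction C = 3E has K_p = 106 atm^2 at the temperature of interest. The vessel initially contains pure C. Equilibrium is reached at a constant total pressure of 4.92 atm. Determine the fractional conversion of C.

X = 0.666

Let X = conversion of C (basis 1 mol C); extent of reaction ξ = X.
Moles: n_C = 1 − X; n_E = 3X.
Total moles n_T = 1 + 2X.
Mole fractions y_i = n_i/n_T; K_p = p_E^3 / (p_C) with p_i = y_i·P.
Setting this equal to 106 atm^2 and taking the physical root (0 < X < 1) gives X = 0.666.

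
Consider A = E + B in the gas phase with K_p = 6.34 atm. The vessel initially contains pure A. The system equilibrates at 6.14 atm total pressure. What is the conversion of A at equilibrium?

X = 0.713

Take 1 mol A as basis and let X be its fractional conversion, so ξ = X.
Moles: n_A = 1 − X; n_E = X; n_B = X.
n_T = Σnᵢ = 1 + X.
Mole fractions y_i = n_i/n_T; K_p = p_E p_B / (p_A) with p_i = y_i·P.
This yields a degree-2 equation in X; solving on (0,1), X = 0.713.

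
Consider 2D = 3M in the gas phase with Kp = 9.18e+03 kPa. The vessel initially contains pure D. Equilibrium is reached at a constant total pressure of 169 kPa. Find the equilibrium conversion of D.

X = 0.839

Take 1 mol D as basis and let X be its fractional conversion, so ξ = 0.5X.
At extent ξ: n_D = 1 − X; n_M = 1.5X.
Total moles n_T = 1 + 0.5X.
With p_i = (n_i/n_T)P, Kp = p_M^3 / (p_D^2).
Substituting and setting equal to 9.18e+03 kPa gives a polynomial in X; the root in (0,1) is X = 0.839.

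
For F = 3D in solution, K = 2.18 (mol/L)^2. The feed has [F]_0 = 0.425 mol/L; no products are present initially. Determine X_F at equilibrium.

Let X = conversion of F; extent ξ = 0.425·X mol/L.
Concentrations: [F] = 0.425 − 0.425X; [D] = 1.27X.
K = [D]^3 / ([F]).
Solving K = 2.18 for X ∈ (0,1): X = 0.575.

X = 0.575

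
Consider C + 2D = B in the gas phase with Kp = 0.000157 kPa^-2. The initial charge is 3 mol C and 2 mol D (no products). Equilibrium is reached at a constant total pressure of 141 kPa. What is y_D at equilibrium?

y_D = 0.252

Basis: 2 mol D initially; let X = conversion of D. Extent ξ = X.
Species balance: n_C = 3 − X; n_D = 2 − 2X; n_B = X.
Total moles n_T = 5 − 2X.
y_i = n_i/n_T, p_i = y_i·P. Kp = p_B / (p_C p_D^2).
Substituting and setting equal to 0.000157 kPa^-2 gives a polynomial in X; the root in (0,1) is X = 0.495.
Then n_D = 1.01, n_T = 4.01, so y_D = 0.252.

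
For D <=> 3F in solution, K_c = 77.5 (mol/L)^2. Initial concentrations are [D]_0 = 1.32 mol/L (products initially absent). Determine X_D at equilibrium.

Let X = conversion of D; extent ξ = 1.32·X mol/L.
Concentrations: [D] = 1.32 − 1.32X; [F] = 3.96X.
K_c = [F]^3 / ([D]).
Equating to 77.5 (mol/L)^2: the physical root is X = 0.747.

X = 0.747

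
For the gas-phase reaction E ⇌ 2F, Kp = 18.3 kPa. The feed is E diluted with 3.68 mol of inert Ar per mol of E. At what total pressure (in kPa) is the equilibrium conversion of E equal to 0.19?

Take 1 mol E as basis and let X be its fractional conversion, so ξ = X.
At extent ξ: n_E = 1 − X; n_F = 2X; n_I = 3.68 (inert).
Total moles n_T = 4.68 + X.
Kp = p_F^2 / (p_E) with p_i = (n_i/n_T)·P.
At X = 0.19: the mole-fraction product g(X) = Π y_i^ν_i = 0.03661. Since Kp = g(X)·P^{1}, P = (Kp/g)^(1/1) = (18.3/0.03661)^(1/1) = 500 kPa.

P = 500 kPa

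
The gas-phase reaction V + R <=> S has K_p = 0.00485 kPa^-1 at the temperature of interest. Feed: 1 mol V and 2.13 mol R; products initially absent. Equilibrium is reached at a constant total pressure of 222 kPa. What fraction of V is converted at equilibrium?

X = 0.405

Let X = conversion of V (basis 1 mol V); extent of reaction ξ = X.
Mole table: n_V = 1 − X; n_R = 2.13 − X; n_S = X.
n_T = Σnᵢ = 3.13 − X.
y_i = n_i/n_T, p_i = y_i·P. K_p = p_S / (p_V p_R).
Equating to 0.00485 kPa^-1 and solving on 0 < X < 1: X = 0.405.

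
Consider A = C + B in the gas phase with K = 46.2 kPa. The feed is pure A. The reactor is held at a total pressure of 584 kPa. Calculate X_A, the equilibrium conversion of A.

Basis: 1 mol A initially; let X = conversion of A. Extent ξ = X.
At extent ξ: n_A = 1 − X; n_C = X; n_B = X.
Summing: n_T = 1 + X.
Mole fractions y_i = n_i/n_T; K = p_C p_B / (p_A) with p_i = y_i·P.
Substituting and setting equal to 46.2 kPa gives a polynomial in X; the root in (0,1) is X = 0.271.

X = 0.271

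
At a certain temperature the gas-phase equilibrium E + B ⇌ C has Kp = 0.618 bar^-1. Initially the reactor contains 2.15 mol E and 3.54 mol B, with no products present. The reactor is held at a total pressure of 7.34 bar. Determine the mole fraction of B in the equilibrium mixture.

y_B = 0.489

Basis: 2.15 mol E initially; let X = conversion of E. Extent ξ = 2.15X.
Species balance: n_E = 2.15 − 2.15X; n_B = 3.54 − 2.15X; n_C = 2.15X.
n_T = Σnᵢ = 5.69 − 2.15X.
Mole fractions y_i = n_i/n_T; Kp = p_C / (p_E p_B) with p_i = y_i·P.
Substituting and setting equal to 0.618 bar^-1 gives a polynomial in X; the root in (0,1) is X = 0.689.
Then n_B = 2.06, n_T = 4.21, so y_B = 0.489.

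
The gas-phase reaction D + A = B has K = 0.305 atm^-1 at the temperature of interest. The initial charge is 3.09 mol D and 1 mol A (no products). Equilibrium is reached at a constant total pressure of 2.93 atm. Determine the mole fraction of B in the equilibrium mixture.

y_B = 0.107

Let X = conversion of A (basis 1 mol A); extent of reaction ξ = X.
At extent ξ: n_D = 3.09 − X; n_A = 1 − X; n_B = X.
n_T = Σnᵢ = 4.09 − X.
With p_i = (n_i/n_T)P, K = p_B / (p_D p_A).
Setting this equal to 0.305 atm^-1 and taking the physical root (0 < X < 1) gives X = 0.395.
Then n_B = 0.395, n_T = 3.7, so y_B = 0.107.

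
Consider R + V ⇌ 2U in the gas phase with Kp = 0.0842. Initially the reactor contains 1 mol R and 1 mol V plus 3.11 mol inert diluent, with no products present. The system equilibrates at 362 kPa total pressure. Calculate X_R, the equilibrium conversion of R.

Basis: 1 mol R initially; let X = conversion of R. Extent ξ = X.
Moles: n_R = 1 − X; n_V = 1 − X; n_U = 2X; n_I = 3.11 (inert).
n_T stays at 5.11 (no change in mole number).
With p_i = (n_i/n_T)P, Kp = p_U^2 / (p_R p_V).
Setting this equal to 0.0842 and taking the physical root (0 < X < 1) gives X = 0.127.

X = 0.127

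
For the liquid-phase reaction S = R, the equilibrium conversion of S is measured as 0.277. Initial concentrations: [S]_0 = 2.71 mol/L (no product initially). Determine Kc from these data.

Let X = conversion of S.
Concentrations: [S] = 2.71 − 2.71X; [R] = 2.71X.
At X = 0.277: [S] = 1.96, [R] = 0.751.
Kc = [R] / ([S]) = 0.383.

Kc = 0.383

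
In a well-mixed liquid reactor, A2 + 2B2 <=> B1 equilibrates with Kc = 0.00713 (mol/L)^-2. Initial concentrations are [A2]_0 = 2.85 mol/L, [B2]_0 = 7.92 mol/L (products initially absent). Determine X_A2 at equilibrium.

X = 0.236

Let X = conversion of A2; extent ξ = 2.85·X mol/L.
Concentrations: [A2] = 2.85 − 2.85X; [B2] = 7.92 − 5.7X; [B1] = 2.85X.
Kc = [B1] / ([A2] [B2]^2).
Setting equal to 0.00713 and solving for X on (0,1) gives X = 0.236.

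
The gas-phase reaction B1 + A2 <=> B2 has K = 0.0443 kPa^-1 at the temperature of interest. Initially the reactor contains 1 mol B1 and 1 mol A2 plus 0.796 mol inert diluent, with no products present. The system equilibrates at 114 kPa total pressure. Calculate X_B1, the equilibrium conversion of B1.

Take 1 mol B1 as basis and let X be its fractional conversion, so ξ = X.
Moles: n_B1 = 1 − X; n_A2 = 1 − X; n_B2 = X; n_I = 0.796 (inert).
Total moles n_T = 2.8 − X.
Mole fractions y_i = n_i/n_T; K = p_B2 / (p_B1 p_A2) with p_i = y_i·P.
Substituting and setting equal to 0.0443 kPa^-1 gives a polynomial in X; the root in (0,1) is X = 0.517.

X = 0.517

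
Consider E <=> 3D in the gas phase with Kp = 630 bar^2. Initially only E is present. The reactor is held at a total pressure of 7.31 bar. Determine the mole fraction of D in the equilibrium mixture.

Let X = conversion of E (basis 1 mol E); extent of reaction ξ = X.
Mole table: n_E = 1 − X; n_D = 3X.
Total moles n_T = 1 + 2X.
Mole fractions y_i = n_i/n_T; Kp = p_D^3 / (p_E) with p_i = y_i·P.
Setting this equal to 630 bar^2 and taking the physical root (0 < X < 1) gives X = 0.819.
Then n_D = 2.46, n_T = 2.64, so y_D = 0.931.

y_D = 0.931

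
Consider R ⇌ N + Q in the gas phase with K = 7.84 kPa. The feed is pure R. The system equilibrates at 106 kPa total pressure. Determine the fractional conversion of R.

X = 0.262

Take 1 mol R as basis and let X be its fractional conversion, so ξ = X.
Moles: n_R = 1 − X; n_N = X; n_Q = X.
Summing: n_T = 1 + X.
With p_i = (n_i/n_T)P, K = p_N p_Q / (p_R).
Setting this equal to 7.84 kPa and taking the physical root (0 < X < 1) gives X = 0.262.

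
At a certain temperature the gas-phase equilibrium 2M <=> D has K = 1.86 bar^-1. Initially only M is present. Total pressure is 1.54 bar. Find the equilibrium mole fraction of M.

Take 1 mol M as basis and let X be its fractional conversion, so ξ = 0.5X.
At extent ξ: n_M = 1 − X; n_D = 0.5X.
Total moles n_T = 1 − 0.5X.
Mole fractions y_i = n_i/n_T; K = p_D / (p_M^2) with p_i = y_i·P.
This yields a degree-2 equation in X; solving on (0,1), X = 0.717.
Then n_M = 0.283, n_T = 0.642, so y_M = 0.442.

y_M = 0.442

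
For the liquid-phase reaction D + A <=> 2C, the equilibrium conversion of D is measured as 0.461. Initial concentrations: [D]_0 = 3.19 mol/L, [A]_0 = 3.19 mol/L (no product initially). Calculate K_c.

Let X = conversion of D.
Concentrations: [D] = 3.19 − 3.19X; [A] = 3.19 − 3.19X; [C] = 6.38X.
At X = 0.461: [D] = 1.72, [A] = 1.72, [C] = 2.94.
K_c = [C]^2 / ([D] [A]) = 2.93.

K_c = 2.93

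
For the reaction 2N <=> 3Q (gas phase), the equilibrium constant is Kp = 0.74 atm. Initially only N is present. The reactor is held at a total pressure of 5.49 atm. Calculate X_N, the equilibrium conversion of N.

Let X = conversion of N (basis 1 mol N); extent of reaction ξ = 0.5X.
Species balance: n_N = 1 − X; n_Q = 1.5X.
Total moles n_T = 1 + 0.5X.
With p_i = (n_i/n_T)P, Kp = p_Q^3 / (p_N^2).
This yields a degree-3 equation in X; solving on (0,1), X = 0.286.

X = 0.286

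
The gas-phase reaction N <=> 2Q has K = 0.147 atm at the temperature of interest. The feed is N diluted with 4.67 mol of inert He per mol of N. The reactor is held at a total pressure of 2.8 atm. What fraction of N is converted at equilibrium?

X = 0.242

Let X = conversion of N (basis 1 mol N); extent of reaction ξ = X.
Moles: n_N = 1 − X; n_Q = 2X; n_I = 4.67 (inert).
n_T = Σnᵢ = 5.67 + X.
y_i = n_i/n_T, p_i = y_i·P. K = p_Q^2 / (p_N).
This yields a degree-2 equation in X; solving on (0,1), X = 0.242.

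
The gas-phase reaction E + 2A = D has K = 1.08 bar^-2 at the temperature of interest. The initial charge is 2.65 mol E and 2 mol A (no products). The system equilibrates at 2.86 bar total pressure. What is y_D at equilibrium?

Take 2 mol A as basis and let X be its fractional conversion, so ξ = X.
Species balance: n_E = 2.65 − X; n_A = 2 − 2X; n_D = X.
Total moles n_T = 4.65 − 2X.
Mole fractions y_i = n_i/n_T; K = p_D / (p_E p_A^2) with p_i = y_i·P.
Substituting and setting equal to 1.08 bar^-2 gives a polynomial in X; the root in (0,1) is X = 0.675.
Then n_D = 0.675, n_T = 3.3, so y_D = 0.205.

y_D = 0.205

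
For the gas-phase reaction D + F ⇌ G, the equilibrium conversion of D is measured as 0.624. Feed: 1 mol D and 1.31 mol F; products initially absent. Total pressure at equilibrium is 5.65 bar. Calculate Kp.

Basis: 1 mol D initially; let X = conversion of D. Extent ξ = X.
At extent ξ: n_D = 1 − X; n_F = 1.31 − X; n_G = X.
n_T = Σnᵢ = 2.31 − X.
At X = 0.624: n_D = 0.376, n_F = 0.686, n_G = 0.624, n_T = 1.69.
p_i = (n_i/n_T)·P. Kp = p_G / (p_D p_F) = 0.722 bar^-1.

Kp = 0.722 bar^-1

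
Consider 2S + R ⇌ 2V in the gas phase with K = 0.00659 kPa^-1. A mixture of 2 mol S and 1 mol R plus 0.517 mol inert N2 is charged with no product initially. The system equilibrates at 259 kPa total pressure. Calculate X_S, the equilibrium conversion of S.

Take 2 mol S as basis and let X be its fractional conversion, so ξ = X.
Species balance: n_S = 2 − 2X; n_R = 1 − X; n_V = 2X; n_I = 0.517 (inert).
Total moles n_T = 3.52 − X.
With p_i = (n_i/n_T)P, K = p_V^2 / (p_S^2 p_R).
Equating to 0.00659 kPa^-1 and solving on 0 < X < 1: X = 0.369.

X = 0.369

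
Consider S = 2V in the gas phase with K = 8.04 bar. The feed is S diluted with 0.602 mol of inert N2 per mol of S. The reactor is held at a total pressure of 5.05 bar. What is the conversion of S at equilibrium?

Basis: 1 mol S initially; let X = conversion of S. Extent ξ = X.
At extent ξ: n_S = 1 − X; n_V = 2X; n_I = 0.602 (inert).
Total moles n_T = 1.6 + X.
With p_i = (n_i/n_T)P, K = p_V^2 / (p_S).
This yields a degree-2 equation in X; solving on (0,1), X = 0.595.

X = 0.595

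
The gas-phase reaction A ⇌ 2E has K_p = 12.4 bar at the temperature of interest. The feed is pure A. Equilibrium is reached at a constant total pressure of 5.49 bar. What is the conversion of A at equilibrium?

X = 0.601

Take 1 mol A as basis and let X be its fractional conversion, so ξ = X.
Species balance: n_A = 1 − X; n_E = 2X.
n_T = Σnᵢ = 1 + X.
Mole fractions y_i = n_i/n_T; K_p = p_E^2 / (p_A) with p_i = y_i·P.
Substituting and setting equal to 12.4 bar gives a polynomial in X; the root in (0,1) is X = 0.601.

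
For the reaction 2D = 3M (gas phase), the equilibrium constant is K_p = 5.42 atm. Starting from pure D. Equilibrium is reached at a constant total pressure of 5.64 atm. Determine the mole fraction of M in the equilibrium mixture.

Take 1 mol D as basis and let X be its fractional conversion, so ξ = 0.5X.
Species balance: n_D = 1 − X; n_M = 1.5X.
n_T = Σnᵢ = 1 + 0.5X.
y_i = n_i/n_T, p_i = y_i·P. K_p = p_M^3 / (p_D^2).
Substituting and setting equal to 5.42 atm gives a polynomial in X; the root in (0,1) is X = 0.465.
Then n_M = 0.697, n_T = 1.23, so y_M = 0.566.

y_M = 0.566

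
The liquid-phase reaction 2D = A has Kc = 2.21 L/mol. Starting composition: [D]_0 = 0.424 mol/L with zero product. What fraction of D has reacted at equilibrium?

X = 0.489

Let X = conversion of D; extent ξ = 0.424X/2 mol/L.
Concentrations: [D] = 0.424 − 0.424X; [A] = 0.212X.
Kc = [A] / ([D]^2).
This equals 2.21 at X = 0.489 (the root in 0 < X < 1).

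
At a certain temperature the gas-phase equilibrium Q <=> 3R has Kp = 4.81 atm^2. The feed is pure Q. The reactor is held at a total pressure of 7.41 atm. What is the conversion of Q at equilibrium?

Take 1 mol Q as basis and let X be its fractional conversion, so ξ = X.
Species balance: n_Q = 1 − X; n_R = 3X.
n_T = Σnᵢ = 1 + 2X.
y_i = n_i/n_T, p_i = y_i·P. Kp = p_R^3 / (p_Q).
Substituting and setting equal to 4.81 atm^2 gives a polynomial in X; the root in (0,1) is X = 0.169.

X = 0.169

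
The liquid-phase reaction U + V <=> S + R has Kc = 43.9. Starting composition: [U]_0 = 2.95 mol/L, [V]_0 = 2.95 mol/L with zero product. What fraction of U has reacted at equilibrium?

X = 0.869

Let X = conversion of U; extent ξ = 2.95·X mol/L.
Concentrations: [U] = 2.95 − 2.95X; [V] = 2.95 − 2.95X; [S] = 2.95X; [R] = 2.95X.
Kc = [S] [R] / ([U] [V]).
Setting equal to 43.9 and solving for X on (0,1) gives X = 0.869.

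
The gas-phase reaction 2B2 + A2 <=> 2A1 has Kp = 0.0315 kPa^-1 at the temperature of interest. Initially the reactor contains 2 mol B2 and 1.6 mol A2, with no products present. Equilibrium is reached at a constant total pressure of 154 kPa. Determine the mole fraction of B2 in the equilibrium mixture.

Let X = conversion of B2 (basis 2 mol B2); extent of reaction ξ = X.
Moles: n_B2 = 2 − 2X; n_A2 = 1.6 − X; n_A1 = 2X.
n_T = Σnᵢ = 3.6 − X.
Mole fractions y_i = n_i/n_T; Kp = p_A1^2 / (p_B2^2 p_A2) with p_i = y_i·P.
Substituting and setting equal to 0.0315 kPa^-1 gives a polynomial in X; the root in (0,1) is X = 0.563.
Then n_B2 = 0.874, n_T = 3.04, so y_B2 = 0.288.

y_B2 = 0.288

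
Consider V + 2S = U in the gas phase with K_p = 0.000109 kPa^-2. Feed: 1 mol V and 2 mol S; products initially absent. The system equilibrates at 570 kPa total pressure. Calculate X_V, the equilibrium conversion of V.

X = 0.774

Let X = conversion of V (basis 1 mol V); extent of reaction ξ = X.
Mole table: n_V = 1 − X; n_S = 2 − 2X; n_U = X.
n_T = Σnᵢ = 3 − 2X.
y_i = n_i/n_T, p_i = y_i·P. K_p = p_U / (p_V p_S^2).
Setting this equal to 0.000109 kPa^-2 and taking the physical root (0 < X < 1) gives X = 0.774.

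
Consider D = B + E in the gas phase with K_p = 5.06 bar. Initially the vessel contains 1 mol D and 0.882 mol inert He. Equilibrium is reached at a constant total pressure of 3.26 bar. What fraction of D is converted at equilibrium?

Basis: 1 mol D initially; let X = conversion of D. Extent ξ = X.
Moles: n_D = 1 − X; n_B = X; n_E = X; n_I = 0.882 (inert).
Summing: n_T = 1.88 + X.
Mole fractions y_i = n_i/n_T; K_p = p_B p_E / (p_D) with p_i = y_i·P.
This yields a degree-2 equation in X; solving on (0,1), X = 0.835.

X = 0.835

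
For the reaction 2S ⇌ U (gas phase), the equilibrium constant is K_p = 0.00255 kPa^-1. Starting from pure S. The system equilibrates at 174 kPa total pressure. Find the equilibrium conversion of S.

Take 1 mol S as basis and let X be its fractional conversion, so ξ = 0.5X.
Mole table: n_S = 1 − X; n_U = 0.5X.
Total moles n_T = 1 − 0.5X.
y_i = n_i/n_T, p_i = y_i·P. K_p = p_U / (p_S^2).
Substituting and setting equal to 0.00255 kPa^-1 gives a polynomial in X; the root in (0,1) is X = 0.400.

X = 0.400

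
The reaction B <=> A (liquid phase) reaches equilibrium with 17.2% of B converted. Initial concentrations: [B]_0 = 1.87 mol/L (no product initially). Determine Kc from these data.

Let X = conversion of B.
Concentrations: [B] = 1.87 − 1.87X; [A] = 1.87X.
At X = 0.172: [B] = 1.55, [A] = 0.322.
Kc = [A] / ([B]) = 0.208.

Kc = 0.208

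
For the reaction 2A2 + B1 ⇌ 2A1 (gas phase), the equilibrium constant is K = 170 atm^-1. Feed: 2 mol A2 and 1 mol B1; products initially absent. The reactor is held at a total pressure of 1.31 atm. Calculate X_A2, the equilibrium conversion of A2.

Take 2 mol A2 as basis and let X be its fractional conversion, so ξ = X.
Moles: n_A2 = 2 − 2X; n_B1 = 1 − X; n_A1 = 2X.
Total moles n_T = 3 − X.
y_i = n_i/n_T, p_i = y_i·P. K = p_A1^2 / (p_A2^2 p_B1).
Substituting and setting equal to 170 atm^-1 gives a polynomial in X; the root in (0,1) is X = 0.813.

X = 0.813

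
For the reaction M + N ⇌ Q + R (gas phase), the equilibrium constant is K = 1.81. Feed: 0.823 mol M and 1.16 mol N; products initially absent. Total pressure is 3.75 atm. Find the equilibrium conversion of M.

Take 0.823 mol M as basis and let X be its fractional conversion, so ξ = 0.823X.
Moles: n_M = 0.823 − 0.823X; n_N = 1.16 − 0.823X; n_Q = 0.823X; n_R = 0.823X.
Total moles n_T = 1.98 (Δν = 0, constant).
y_i = n_i/n_T, p_i = y_i·P. K = p_Q p_R / (p_M p_N).
Equating to 1.81 and solving on 0 < X < 1: X = 0.668.

X = 0.668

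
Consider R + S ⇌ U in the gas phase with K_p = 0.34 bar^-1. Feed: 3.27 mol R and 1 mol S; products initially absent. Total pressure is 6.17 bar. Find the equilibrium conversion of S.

Basis: 1 mol S initially; let X = conversion of S. Extent ξ = X.
At extent ξ: n_R = 3.27 − X; n_S = 1 − X; n_U = X.
n_T = Σnᵢ = 4.27 − X.
With p_i = (n_i/n_T)P, K_p = p_U / (p_R p_S).
Equating to 0.34 bar^-1 and solving on 0 < X < 1: X = 0.604.

X = 0.604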